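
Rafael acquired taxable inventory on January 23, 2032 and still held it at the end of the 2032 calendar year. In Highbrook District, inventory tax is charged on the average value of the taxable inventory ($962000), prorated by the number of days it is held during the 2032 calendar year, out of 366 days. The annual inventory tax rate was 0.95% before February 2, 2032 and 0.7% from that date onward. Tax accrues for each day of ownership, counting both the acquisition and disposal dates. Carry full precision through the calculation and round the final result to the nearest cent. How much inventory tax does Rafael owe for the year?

$6394.93

January 23 – February 1, 2032: 10 days at 0.95% → $962000 × 0.95% × 10/366 = $249.6995
February 2 – December 31, 2032: 334 days at 0.7% → $962000 × 0.7% × 334/366 = $6145.2350
Total = $6394.9344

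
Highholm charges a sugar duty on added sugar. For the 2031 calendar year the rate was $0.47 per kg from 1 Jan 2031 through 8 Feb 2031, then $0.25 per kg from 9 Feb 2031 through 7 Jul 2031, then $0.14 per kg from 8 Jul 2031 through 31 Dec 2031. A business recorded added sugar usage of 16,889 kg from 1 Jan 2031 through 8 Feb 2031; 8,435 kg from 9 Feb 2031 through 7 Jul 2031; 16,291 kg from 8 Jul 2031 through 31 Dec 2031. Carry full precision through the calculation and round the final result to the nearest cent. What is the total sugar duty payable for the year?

1 Jan – 8 Feb 2031: 16,889 kg at $0.47/kg → $7,937.83
9 Feb – 7 Jul 2031: 8,435 kg at $0.25/kg → $2,108.75
8 Jul – 31 Dec 2031: 16,291 kg at $0.14/kg → $2,280.74

$12,327.32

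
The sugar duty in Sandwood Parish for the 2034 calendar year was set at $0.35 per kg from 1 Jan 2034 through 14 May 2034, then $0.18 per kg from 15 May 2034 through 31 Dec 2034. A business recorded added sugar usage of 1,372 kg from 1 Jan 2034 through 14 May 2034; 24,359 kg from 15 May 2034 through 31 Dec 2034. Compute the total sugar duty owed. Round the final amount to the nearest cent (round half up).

1 Jan – 14 May 2034: 1,372 kg at $0.35/kg → $480.20
15 May – 31 Dec 2034: 24,359 kg at $0.18/kg → $4,384.62

$4,864.82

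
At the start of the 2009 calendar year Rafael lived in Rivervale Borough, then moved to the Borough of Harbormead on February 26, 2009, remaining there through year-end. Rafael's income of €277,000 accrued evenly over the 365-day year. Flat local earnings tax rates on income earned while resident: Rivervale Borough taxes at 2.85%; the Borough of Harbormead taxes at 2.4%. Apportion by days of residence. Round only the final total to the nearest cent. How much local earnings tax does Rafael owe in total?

Rivervale Borough, January 1 – February 25, 2009: 56 days → €277,000 × 2.85% × 56/365 = €1,211.2110
The Borough of Harbormead, February 26 – December 31, 2009: 309 days → €277,000 × 2.4% × 309/365 = €5,628.0329
Total = €6,839.2438

€6,839.24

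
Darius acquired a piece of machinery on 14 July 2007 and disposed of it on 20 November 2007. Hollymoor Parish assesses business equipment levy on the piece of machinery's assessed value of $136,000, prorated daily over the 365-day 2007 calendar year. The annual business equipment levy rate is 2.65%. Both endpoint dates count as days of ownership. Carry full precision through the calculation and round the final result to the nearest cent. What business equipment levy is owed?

Days held (14 July – 20 November 2007): 130 out of 365
Tax = $136,000 × 2.65% × 130/365 = $1,283.6164

$1,283.62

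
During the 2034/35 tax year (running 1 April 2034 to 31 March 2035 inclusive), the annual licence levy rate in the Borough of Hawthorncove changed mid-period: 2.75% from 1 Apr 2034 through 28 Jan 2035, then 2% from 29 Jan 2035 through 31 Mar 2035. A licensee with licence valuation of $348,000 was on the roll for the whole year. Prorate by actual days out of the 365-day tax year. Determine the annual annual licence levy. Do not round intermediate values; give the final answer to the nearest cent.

$9,126.66

1 Apr 2034 – 28 Jan 2035: 303 days at 2.75% → $348,000 × 2.75% × 303/365 = $7,944.4110
29 Jan – 31 Mar 2035: 62 days at 2% → $348,000 × 2% × 62/365 = $1,182.2466
Total = $9,126.6575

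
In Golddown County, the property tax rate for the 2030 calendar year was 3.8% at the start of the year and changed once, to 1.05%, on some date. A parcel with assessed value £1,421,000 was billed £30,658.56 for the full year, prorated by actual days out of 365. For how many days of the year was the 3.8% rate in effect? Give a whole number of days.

Let d = days at the first rate; then 365 − d days at the second rate.
£1,421,000 × [3.8%·d + 1.05%·(365−d)] / 365 = £30,658.56
Solving gives d = 147, so the new rate took effect on 28 May 2030.

147 days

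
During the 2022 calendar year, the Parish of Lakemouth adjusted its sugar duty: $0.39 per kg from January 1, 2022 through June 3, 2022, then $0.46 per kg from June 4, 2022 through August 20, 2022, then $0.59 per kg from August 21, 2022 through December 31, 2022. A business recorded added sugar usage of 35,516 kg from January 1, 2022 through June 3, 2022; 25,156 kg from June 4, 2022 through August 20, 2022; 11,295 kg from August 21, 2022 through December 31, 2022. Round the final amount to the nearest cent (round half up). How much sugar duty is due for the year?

January 1 – June 3, 2022: 35,516 kg at $0.39/kg → $13851.24
June 4 – August 20, 2022: 25,156 kg at $0.46/kg → $11571.76
August 21 – December 31, 2022: 11,295 kg at $0.59/kg → $6664.05

$32087.05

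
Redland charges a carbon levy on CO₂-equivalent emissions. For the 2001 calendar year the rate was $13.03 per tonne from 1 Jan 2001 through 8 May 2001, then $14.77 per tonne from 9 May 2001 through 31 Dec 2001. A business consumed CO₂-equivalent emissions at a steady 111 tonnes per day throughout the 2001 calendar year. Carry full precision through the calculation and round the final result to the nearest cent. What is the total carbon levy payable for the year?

1 Jan – 8 May 2001: 128 days × 111 tonnes/day = 14,208 tonnes at $13.03/tonne → $185,130.24
9 May – 31 Dec 2001: 237 days × 111 tonnes/day = 26,307 tonnes at $14.77/tonne → $388,554.39

$573,684.63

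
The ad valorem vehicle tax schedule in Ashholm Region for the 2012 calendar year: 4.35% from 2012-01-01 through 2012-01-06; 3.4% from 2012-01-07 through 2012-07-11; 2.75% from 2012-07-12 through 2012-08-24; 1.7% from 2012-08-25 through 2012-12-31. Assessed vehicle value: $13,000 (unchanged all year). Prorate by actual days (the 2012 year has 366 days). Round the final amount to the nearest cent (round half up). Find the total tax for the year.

$355.97

2012-01-01 to 2012-01-06: 6 days at 4.35% → $13,000 × 4.35% × 6/366 = $9.2705
2012-01-07 to 2012-07-11: 187 days at 3.4% → $13,000 × 3.4% × 187/366 = $225.8306
2012-07-12 to 2012-08-24: 44 days at 2.75% → $13,000 × 2.75% × 44/366 = $42.9781
2012-08-25 to 2012-12-31: 129 days at 1.7% → $13,000 × 1.7% × 129/366 = $77.8934
Total = $355.9727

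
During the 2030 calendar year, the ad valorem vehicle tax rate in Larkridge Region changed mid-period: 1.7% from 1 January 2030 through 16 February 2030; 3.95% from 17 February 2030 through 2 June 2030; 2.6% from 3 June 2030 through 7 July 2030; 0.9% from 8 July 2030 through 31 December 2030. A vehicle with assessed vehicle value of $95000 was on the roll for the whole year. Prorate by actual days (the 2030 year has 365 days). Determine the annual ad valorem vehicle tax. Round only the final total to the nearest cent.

$1949.19

1 January – 16 February 2030: 47 days at 1.7% → $95000 × 1.7% × 47/365 = $207.9589
17 February – 2 June 2030: 106 days at 3.95% → $95000 × 3.95% × 106/365 = $1089.7671
3 June – 7 July 2030: 35 days at 2.6% → $95000 × 2.6% × 35/365 = $236.8493
8 July – 31 December 2030: 177 days at 0.9% → $95000 × 0.9% × 177/365 = $414.6164
Total = $1949.1918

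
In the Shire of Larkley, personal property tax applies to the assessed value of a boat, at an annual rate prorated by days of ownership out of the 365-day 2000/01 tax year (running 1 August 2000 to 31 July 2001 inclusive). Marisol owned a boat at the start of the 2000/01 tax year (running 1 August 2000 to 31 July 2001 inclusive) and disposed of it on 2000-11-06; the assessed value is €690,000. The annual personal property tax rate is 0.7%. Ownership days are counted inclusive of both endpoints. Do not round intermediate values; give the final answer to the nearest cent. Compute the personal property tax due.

€1,296.82

Days held (2000-08-01 to 2000-11-06): 98 out of 365
Tax = €690,000 × 0.7% × 98/365 = €1,296.8219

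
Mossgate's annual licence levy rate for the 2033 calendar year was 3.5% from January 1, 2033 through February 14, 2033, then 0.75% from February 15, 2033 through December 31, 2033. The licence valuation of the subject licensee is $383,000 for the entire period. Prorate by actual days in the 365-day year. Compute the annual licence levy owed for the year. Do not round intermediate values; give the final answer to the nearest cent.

$4,171.03

January 1 – February 14, 2033: 45 days at 3.5% → $383,000 × 3.5% × 45/365 = $1,652.6712
February 15 – December 31, 2033: 320 days at 0.75% → $383,000 × 0.75% × 320/365 = $2,518.3562
Total = $4,171.0274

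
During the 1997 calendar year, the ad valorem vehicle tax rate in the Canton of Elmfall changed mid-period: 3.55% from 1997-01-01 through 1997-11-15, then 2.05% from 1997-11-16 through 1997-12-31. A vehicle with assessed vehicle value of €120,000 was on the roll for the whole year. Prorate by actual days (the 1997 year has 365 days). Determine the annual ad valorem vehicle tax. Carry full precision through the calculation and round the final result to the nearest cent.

1997-01-01 to 1997-11-15: 319 days at 3.55% → €120,000 × 3.55% × 319/365 = €3,723.1233
1997-11-16 to 1997-12-31: 46 days at 2.05% → €120,000 × 2.05% × 46/365 = €310.0274
Total = €4,033.1507

€4,033.15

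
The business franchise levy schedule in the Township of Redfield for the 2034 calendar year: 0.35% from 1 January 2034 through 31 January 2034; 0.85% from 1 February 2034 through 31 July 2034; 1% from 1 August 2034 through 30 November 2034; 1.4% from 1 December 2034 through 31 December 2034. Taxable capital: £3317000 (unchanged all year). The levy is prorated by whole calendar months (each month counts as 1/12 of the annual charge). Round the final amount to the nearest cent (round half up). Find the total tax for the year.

£29991.21

1 January – 31 January 2034: 1 month at 0.35% → £3317000 × 0.35% × 1/12 = £967.4583
1 February – 31 July 2034: 6 months at 0.85% → £3317000 × 0.85% × 6/12 = £14097.2500
1 August – 30 November 2034: 4 months at 1% → £3317000 × 1% × 4/12 = £11056.6667
1 December – 31 December 2034: 1 month at 1.4% → £3317000 × 1.4% × 1/12 = £3869.8333
Total = £29991.2083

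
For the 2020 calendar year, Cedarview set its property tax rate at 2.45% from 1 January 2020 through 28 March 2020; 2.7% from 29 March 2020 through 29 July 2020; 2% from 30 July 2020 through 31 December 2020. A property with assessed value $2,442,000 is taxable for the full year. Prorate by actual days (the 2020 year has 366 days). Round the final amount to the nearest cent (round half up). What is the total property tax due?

$57,226.87

1 January – 28 March 2020: 88 days at 2.45% → $2,442,000 × 2.45% × 88/366 = $14,385.1148
29 March – 29 July 2020: 123 days at 2.7% → $2,442,000 × 2.7% × 123/366 = $22,158.1475
30 July – 31 December 2020: 155 days at 2% → $2,442,000 × 2% × 155/366 = $20,683.6066
Total = $57,226.8689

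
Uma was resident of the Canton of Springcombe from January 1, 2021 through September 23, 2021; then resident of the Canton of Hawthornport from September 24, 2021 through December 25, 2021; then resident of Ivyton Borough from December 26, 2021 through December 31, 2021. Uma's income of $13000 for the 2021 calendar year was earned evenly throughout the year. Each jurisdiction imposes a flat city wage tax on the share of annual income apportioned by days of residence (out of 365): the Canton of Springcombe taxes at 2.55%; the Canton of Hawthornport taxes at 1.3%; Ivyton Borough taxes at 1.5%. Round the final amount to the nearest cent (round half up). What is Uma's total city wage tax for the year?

The Canton of Springcombe, January 1 – September 23, 2021: 266 days → $13000 × 2.55% × 266/365 = $241.5863
The Canton of Hawthornport, September 24 – December 25, 2021: 93 days → $13000 × 1.3% × 93/365 = $43.0603
Ivyton Borough, December 26 – December 31, 2021: 6 days → $13000 × 1.5% × 6/365 = $3.2055
Total = $287.8521

$287.85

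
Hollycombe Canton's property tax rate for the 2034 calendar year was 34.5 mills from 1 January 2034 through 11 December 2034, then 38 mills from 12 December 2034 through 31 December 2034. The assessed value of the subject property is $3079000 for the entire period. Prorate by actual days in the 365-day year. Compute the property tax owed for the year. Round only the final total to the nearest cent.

1 January – 11 December 2034: 345 days at 34.5 mills → $3079000 × 3.45% × 345/365 = $100404.9247
12 December – 31 December 2034: 20 days at 38 mills → $3079000 × 3.8% × 20/365 = $6411.0685
Total = $106815.9932

$106815.99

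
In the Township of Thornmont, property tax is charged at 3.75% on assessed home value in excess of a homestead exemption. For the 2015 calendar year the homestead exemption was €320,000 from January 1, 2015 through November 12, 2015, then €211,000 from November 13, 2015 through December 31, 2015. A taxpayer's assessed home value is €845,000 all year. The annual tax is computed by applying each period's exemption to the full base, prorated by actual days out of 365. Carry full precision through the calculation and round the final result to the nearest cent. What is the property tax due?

January 1 – November 12, 2015: 316 days, exemption €320,000 → (€845,000 − €320,000) × 3.75% × 316/365 = €17,044.5205
November 13 – December 31, 2015: 49 days, exemption €211,000 → (€845,000 − €211,000) × 3.75% × 49/365 = €3,191.7123
Total = €20,236.2329

€20,236.23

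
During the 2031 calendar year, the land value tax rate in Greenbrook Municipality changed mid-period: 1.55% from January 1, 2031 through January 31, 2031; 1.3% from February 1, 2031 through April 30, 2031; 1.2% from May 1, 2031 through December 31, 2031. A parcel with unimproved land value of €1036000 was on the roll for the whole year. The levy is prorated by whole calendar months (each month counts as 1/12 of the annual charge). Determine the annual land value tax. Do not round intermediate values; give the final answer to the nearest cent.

January 1 – January 31, 2031: 1 month at 1.55% → €1036000 × 1.55% × 1/12 = €1338.1667
February 1 – April 30, 2031: 3 months at 1.3% → €1036000 × 1.3% × 3/12 = €3367.0000
May 1 – December 31, 2031: 8 months at 1.2% → €1036000 × 1.2% × 8/12 = €8288.0000
Total = €12993.1667

€12993.17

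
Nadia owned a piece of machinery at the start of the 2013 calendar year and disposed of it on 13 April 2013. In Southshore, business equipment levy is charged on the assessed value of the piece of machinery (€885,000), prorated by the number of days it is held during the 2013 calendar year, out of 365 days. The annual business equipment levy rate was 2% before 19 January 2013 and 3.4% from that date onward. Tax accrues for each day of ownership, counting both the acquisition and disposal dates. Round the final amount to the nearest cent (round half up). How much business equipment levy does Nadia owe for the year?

1 January – 18 January 2013: 18 days at 2% → €885,000 × 2% × 18/365 = €872.8767
19 January – 13 April 2013: 85 days at 3.4% → €885,000 × 3.4% × 85/365 = €7,007.2603
Total = €7,880.1370

€7,880.14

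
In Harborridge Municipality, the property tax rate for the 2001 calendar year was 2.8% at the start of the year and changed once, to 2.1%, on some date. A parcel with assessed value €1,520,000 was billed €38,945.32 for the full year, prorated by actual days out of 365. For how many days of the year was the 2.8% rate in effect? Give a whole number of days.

241 days

Let d = days at the first rate; then 365 − d days at the second rate.
€1,520,000 × [2.8%·d + 2.1%·(365−d)] / 365 = €38,945.32
Solving gives d = 241, so the new rate took effect on 30 Aug 2001.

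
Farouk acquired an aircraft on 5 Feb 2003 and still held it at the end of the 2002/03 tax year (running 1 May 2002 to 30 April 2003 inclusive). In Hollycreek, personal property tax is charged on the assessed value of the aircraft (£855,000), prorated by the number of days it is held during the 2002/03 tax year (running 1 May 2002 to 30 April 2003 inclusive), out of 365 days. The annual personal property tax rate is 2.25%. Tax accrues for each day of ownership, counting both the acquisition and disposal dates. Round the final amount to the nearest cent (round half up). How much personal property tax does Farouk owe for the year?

Days held (5 Feb – 30 Apr 2003): 85 out of 365
Tax = £855,000 × 2.25% × 85/365 = £4,479.9658

£4,479.97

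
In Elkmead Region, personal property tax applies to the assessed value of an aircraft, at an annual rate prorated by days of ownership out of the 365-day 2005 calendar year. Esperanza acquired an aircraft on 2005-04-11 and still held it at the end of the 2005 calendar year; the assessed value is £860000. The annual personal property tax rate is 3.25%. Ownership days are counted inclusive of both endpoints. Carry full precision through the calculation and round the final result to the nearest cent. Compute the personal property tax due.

£20292.47

Days held (2005-04-11 to 2005-12-31): 265 out of 365
Tax = £860000 × 3.25% × 265/365 = £20292.4658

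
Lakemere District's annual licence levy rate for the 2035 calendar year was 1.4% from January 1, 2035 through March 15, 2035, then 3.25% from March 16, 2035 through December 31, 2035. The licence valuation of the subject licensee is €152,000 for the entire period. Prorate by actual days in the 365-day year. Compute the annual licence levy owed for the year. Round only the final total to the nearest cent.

€4,369.90

January 1 – March 15, 2035: 74 days at 1.4% → €152,000 × 1.4% × 74/365 = €431.4301
March 16 – December 31, 2035: 291 days at 3.25% → €152,000 × 3.25% × 291/365 = €3,938.4658
Total = €4,369.8959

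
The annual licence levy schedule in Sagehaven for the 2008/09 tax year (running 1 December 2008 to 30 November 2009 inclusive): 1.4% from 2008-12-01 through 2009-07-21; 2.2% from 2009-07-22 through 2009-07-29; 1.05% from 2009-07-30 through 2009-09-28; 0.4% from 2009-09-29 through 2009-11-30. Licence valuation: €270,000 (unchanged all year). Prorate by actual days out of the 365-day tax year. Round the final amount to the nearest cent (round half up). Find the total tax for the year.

€3,203.38

2008-12-01 to 2009-07-21: 233 days at 1.4% → €270,000 × 1.4% × 233/365 = €2,412.9863
2009-07-22 to 2009-07-29: 8 days at 2.2% → €270,000 × 2.2% × 8/365 = €130.1918
2009-07-30 to 2009-09-28: 61 days at 1.05% → €270,000 × 1.05% × 61/365 = €473.7945
2009-09-29 to 2009-11-30: 63 days at 0.4% → €270,000 × 0.4% × 63/365 = €186.4110
Total = €3,203.3836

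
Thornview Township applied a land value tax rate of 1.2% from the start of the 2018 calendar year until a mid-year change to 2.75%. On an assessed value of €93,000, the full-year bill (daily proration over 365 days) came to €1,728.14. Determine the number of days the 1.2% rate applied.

Let d = days at the first rate; then 365 − d days at the second rate.
€93,000 × [1.2%·d + 2.75%·(365−d)] / 365 = €1,728.14
Solving gives d = 210, so the new rate took effect on 30 Jul 2018.

210 days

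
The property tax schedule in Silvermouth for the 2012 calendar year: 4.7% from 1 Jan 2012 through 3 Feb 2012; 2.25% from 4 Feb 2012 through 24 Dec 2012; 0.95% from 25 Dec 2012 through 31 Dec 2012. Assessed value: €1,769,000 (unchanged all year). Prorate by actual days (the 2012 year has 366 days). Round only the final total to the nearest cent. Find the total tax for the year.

1 Jan – 3 Feb 2012: 34 days at 4.7% → €1,769,000 × 4.7% × 34/366 = €7,723.6667
4 Feb – 24 Dec 2012: 325 days at 2.25% → €1,769,000 × 2.25% × 325/366 = €35,343.7500
25 Dec – 31 Dec 2012: 7 days at 0.95% → €1,769,000 × 0.95% × 7/366 = €321.4167
Total = €43,388.8333

€43,388.83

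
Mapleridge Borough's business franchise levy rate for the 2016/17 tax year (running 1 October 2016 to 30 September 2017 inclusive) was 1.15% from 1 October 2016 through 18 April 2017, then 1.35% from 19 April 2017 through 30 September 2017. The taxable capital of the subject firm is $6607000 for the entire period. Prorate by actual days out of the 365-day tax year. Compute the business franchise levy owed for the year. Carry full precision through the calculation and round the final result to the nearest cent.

$81953.95

1 October 2016 – 18 April 2017: 200 days at 1.15% → $6607000 × 1.15% × 200/365 = $41633.1507
19 April – 30 September 2017: 165 days at 1.35% → $6607000 × 1.35% × 165/365 = $40320.8014
Total = $81953.9521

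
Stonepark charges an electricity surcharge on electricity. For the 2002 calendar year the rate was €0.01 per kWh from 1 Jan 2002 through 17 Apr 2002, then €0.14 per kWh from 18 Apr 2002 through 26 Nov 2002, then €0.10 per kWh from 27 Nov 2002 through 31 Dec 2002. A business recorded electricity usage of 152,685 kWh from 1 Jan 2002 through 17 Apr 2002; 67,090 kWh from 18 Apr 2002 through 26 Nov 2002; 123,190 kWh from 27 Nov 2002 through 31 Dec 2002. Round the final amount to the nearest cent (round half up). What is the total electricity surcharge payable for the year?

1 Jan – 17 Apr 2002: 152,685 kWh at €0.01/kWh → €1526.85
18 Apr – 26 Nov 2002: 67,090 kWh at €0.14/kWh → €9392.60
27 Nov – 31 Dec 2002: 123,190 kWh at €0.10/kWh → €12319.00

€23238.45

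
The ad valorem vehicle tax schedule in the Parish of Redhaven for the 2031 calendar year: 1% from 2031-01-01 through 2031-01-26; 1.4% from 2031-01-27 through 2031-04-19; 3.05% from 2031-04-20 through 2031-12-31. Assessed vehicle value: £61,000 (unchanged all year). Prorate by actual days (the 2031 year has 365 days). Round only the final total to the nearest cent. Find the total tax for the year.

2031-01-01 to 2031-01-26: 26 days at 1% → £61,000 × 1% × 26/365 = £43.4521
2031-01-27 to 2031-04-19: 83 days at 1.4% → £61,000 × 1.4% × 83/365 = £194.1973
2031-04-20 to 2031-12-31: 256 days at 3.05% → £61,000 × 3.05% × 256/365 = £1,304.8986
Total = £1,542.5479

£1,542.55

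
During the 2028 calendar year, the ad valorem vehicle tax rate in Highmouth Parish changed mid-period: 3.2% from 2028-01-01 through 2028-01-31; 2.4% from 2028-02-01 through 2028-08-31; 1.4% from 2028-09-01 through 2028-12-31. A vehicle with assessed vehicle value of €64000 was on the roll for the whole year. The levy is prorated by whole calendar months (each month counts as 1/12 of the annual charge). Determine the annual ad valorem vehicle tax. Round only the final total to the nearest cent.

2028-01-01 to 2028-01-31: 1 month at 3.2% → €64000 × 3.2% × 1/12 = €170.6667
2028-02-01 to 2028-08-31: 7 months at 2.4% → €64000 × 2.4% × 7/12 = €896.0000
2028-09-01 to 2028-12-31: 4 months at 1.4% → €64000 × 1.4% × 4/12 = €298.6667
Total = €1365.3333

€1365.33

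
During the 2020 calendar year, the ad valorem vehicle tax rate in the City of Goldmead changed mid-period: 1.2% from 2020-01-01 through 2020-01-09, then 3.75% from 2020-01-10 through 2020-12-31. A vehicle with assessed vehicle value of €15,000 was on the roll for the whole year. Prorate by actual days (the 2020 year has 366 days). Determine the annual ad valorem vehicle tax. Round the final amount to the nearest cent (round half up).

€553.09

2020-01-01 to 2020-01-09: 9 days at 1.2% → €15,000 × 1.2% × 9/366 = €4.4262
2020-01-10 to 2020-12-31: 357 days at 3.75% → €15,000 × 3.75% × 357/366 = €548.6680
Total = €553.0943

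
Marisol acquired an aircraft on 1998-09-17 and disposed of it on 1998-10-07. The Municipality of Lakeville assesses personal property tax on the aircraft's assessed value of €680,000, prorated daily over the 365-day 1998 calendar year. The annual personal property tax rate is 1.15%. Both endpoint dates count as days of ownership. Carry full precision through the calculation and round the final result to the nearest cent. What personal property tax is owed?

Days held (1998-09-17 to 1998-10-07): 21 out of 365
Tax = €680,000 × 1.15% × 21/365 = €449.9178

€449.92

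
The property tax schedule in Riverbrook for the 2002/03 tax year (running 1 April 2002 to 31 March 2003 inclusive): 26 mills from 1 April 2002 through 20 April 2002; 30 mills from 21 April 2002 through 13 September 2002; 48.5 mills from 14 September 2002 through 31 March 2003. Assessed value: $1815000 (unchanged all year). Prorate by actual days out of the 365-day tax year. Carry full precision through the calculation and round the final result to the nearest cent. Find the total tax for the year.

1 April – 20 April 2002: 20 days at 26 mills → $1815000 × 2.6% × 20/365 = $2585.7534
21 April – 13 September 2002: 146 days at 30 mills → $1815000 × 3% × 146/365 = $21780.0000
14 September 2002 – 31 March 2003: 199 days at 48.5 mills → $1815000 × 4.85% × 199/365 = $47993.0753
Total = $72358.8288

$72358.83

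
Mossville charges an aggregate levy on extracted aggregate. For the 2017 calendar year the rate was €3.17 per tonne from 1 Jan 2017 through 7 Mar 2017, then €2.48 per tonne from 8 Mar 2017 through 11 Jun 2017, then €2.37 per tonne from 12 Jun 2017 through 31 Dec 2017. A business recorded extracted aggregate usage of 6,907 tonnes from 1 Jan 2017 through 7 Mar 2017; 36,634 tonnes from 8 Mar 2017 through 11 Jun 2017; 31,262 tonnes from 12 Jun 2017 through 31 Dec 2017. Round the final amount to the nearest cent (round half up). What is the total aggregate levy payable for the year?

1 Jan – 7 Mar 2017: 6,907 tonnes at €3.17/tonne → €21,895.19
8 Mar – 11 Jun 2017: 36,634 tonnes at €2.48/tonne → €90,852.32
12 Jun – 31 Dec 2017: 31,262 tonnes at €2.37/tonne → €74,090.94

€186,838.45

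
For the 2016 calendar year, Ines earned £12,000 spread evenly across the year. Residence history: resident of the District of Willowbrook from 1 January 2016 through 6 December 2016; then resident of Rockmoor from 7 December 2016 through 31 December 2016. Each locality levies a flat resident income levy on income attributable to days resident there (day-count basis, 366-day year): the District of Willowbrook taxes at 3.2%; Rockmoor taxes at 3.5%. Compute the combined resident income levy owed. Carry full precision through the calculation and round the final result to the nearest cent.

£386.46

The District of Willowbrook, 1 January – 6 December 2016: 341 days → £12,000 × 3.2% × 341/366 = £357.7705
Rockmoor, 7 December – 31 December 2016: 25 days → £12,000 × 3.5% × 25/366 = £28.6885
Total = £386.4590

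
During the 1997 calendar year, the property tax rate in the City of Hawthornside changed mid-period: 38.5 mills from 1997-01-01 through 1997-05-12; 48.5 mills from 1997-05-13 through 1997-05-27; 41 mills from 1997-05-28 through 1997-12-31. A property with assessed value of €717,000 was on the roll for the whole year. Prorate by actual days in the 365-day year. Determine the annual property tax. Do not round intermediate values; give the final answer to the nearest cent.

€28,969.75

1997-01-01 to 1997-05-12: 132 days at 38.5 mills → €717,000 × 3.85% × 132/365 = €9,982.9973
1997-05-13 to 1997-05-27: 15 days at 48.5 mills → €717,000 × 4.85% × 15/365 = €1,429.0890
1997-05-28 to 1997-12-31: 218 days at 41 mills → €717,000 × 4.1% × 218/365 = €17,557.6603
Total = €28,969.7466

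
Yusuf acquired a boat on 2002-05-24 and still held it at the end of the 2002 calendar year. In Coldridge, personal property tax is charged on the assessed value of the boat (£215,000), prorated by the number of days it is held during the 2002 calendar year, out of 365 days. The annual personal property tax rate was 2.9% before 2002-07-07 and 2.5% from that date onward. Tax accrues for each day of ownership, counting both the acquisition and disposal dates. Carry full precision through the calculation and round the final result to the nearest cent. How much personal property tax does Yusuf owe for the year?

£3,372.85

2002-05-24 to 2002-07-06: 44 days at 2.9% → £215,000 × 2.9% × 44/365 = £751.6164
2002-07-07 to 2002-12-31: 178 days at 2.5% → £215,000 × 2.5% × 178/365 = £2,621.2329
Total = £3,372.8493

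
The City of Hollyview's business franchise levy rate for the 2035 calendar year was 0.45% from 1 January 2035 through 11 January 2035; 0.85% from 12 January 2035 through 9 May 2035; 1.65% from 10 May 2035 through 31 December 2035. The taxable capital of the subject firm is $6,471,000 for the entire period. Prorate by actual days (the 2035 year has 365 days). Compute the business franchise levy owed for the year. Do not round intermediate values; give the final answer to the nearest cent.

1 January – 11 January 2035: 11 days at 0.45% → $6,471,000 × 0.45% × 11/365 = $877.5740
12 January – 9 May 2035: 118 days at 0.85% → $6,471,000 × 0.85% × 118/365 = $17,781.9534
10 May – 31 December 2035: 236 days at 1.65% → $6,471,000 × 1.65% × 236/365 = $69,035.8192
Total = $87,695.3466

$87,695.35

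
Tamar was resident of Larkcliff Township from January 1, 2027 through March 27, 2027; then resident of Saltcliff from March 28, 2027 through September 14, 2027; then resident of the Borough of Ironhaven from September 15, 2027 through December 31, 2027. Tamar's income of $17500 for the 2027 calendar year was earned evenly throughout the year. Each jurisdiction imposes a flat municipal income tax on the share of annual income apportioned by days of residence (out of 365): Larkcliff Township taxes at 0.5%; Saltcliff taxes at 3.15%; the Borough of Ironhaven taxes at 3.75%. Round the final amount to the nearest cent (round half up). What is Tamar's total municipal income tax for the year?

Larkcliff Township, January 1 – March 27, 2027: 86 days → $17500 × 0.5% × 86/365 = $20.6164
Saltcliff, March 28 – September 14, 2027: 171 days → $17500 × 3.15% × 171/365 = $258.2568
The Borough of Ironhaven, September 15 – December 31, 2027: 108 days → $17500 × 3.75% × 108/365 = $194.1781
Total = $473.0514

$473.05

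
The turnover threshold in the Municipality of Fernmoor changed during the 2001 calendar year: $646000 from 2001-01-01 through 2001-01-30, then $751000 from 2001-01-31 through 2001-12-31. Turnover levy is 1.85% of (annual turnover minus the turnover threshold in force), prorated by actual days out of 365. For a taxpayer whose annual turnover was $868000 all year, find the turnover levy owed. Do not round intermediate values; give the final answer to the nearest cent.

$2324.16

2001-01-01 to 2001-01-30: 30 days, exemption $646000 → ($868000 − $646000) × 1.85% × 30/365 = $337.5616
2001-01-31 to 2001-12-31: 335 days, exemption $751000 → ($868000 − $751000) × 1.85% × 335/365 = $1986.5959
Total = $2324.1575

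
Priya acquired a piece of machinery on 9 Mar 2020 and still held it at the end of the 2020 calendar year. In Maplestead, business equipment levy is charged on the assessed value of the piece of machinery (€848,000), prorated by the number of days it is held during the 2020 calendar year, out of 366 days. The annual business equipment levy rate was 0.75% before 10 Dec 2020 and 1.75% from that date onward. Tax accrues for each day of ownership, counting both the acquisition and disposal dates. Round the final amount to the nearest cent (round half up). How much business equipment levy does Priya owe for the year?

9 Mar – 9 Dec 2020: 276 days at 0.75% → €848,000 × 0.75% × 276/366 = €4,796.0656
10 Dec – 31 Dec 2020: 22 days at 1.75% → €848,000 × 1.75% × 22/366 = €892.0219
Total = €5,688.0874

€5,688.09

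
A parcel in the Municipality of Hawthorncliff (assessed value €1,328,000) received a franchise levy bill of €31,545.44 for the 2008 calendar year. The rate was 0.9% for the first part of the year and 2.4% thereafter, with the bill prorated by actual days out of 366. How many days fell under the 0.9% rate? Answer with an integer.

Let d = days at the first rate; then 366 − d days at the second rate.
€1,328,000 × [0.9%·d + 2.4%·(366−d)] / 366 = €31,545.44
Solving gives d = 6, so the new rate took effect on January 7, 2008.

6 days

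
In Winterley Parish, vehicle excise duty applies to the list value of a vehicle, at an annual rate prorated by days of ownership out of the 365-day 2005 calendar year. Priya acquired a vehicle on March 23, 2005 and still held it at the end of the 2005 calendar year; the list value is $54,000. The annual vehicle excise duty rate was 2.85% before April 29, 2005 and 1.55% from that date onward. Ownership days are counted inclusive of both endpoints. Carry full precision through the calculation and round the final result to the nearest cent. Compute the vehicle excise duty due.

$722.42

March 23 – April 28, 2005: 37 days at 2.85% → $54,000 × 2.85% × 37/365 = $156.0082
April 29 – December 31, 2005: 247 days at 1.55% → $54,000 × 1.55% × 247/365 = $566.4082
Total = $722.4164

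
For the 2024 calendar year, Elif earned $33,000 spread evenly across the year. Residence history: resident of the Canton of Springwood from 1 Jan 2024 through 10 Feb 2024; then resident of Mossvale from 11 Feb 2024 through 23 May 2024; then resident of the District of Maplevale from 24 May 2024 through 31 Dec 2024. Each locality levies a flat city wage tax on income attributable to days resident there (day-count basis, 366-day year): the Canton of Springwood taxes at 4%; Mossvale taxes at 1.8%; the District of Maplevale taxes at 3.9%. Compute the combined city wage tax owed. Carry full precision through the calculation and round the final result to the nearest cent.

$1,095.67

The Canton of Springwood, 1 Jan – 10 Feb 2024: 41 days → $33,000 × 4% × 41/366 = $147.8689
Mossvale, 11 Feb – 23 May 2024: 103 days → $33,000 × 1.8% × 103/366 = $167.1639
The District of Maplevale, 24 May – 31 Dec 2024: 222 days → $33,000 × 3.9% × 222/366 = $780.6393
Total = $1,095.6721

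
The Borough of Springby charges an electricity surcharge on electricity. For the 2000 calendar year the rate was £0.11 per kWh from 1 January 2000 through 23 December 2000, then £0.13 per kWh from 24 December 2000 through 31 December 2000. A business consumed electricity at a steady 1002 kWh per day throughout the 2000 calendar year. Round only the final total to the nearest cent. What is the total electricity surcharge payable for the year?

1 January – 23 December 2000: 358 days × 1002 kWh/day = 358,716 kWh at £0.11/kWh → £39,458.76
24 December – 31 December 2000: 8 days × 1002 kWh/day = 8,016 kWh at £0.13/kWh → £1,042.08

£40,500.84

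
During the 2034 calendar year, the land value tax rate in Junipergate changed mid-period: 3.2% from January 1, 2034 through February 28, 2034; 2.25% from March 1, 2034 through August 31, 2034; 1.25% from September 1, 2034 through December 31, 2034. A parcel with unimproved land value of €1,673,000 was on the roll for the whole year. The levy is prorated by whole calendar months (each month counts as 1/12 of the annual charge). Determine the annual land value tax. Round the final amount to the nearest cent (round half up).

January 1 – February 28, 2034: 2 months at 3.2% → €1,673,000 × 3.2% × 2/12 = €8,922.6667
March 1 – August 31, 2034: 6 months at 2.25% → €1,673,000 × 2.25% × 6/12 = €18,821.2500
September 1 – December 31, 2034: 4 months at 1.25% → €1,673,000 × 1.25% × 4/12 = €6,970.8333
Total = €34,714.7500

€34,714.75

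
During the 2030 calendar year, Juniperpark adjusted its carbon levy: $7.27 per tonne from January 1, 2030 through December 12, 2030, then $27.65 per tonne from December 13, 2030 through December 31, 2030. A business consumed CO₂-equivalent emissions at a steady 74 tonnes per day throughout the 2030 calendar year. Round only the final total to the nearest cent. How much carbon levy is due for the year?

$225016.98

January 1 – December 12, 2030: 346 days × 74 tonnes/day = 25,604 tonnes at $7.27/tonne → $186141.08
December 13 – December 31, 2030: 19 days × 74 tonnes/day = 1,406 tonnes at $27.65/tonne → $38875.90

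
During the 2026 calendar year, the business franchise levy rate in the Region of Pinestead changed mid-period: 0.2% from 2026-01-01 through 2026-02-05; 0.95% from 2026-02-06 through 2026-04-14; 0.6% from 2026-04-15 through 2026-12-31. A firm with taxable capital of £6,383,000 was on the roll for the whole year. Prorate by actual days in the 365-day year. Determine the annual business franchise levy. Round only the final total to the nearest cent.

£39,941.84

2026-01-01 to 2026-02-05: 36 days at 0.2% → £6,383,000 × 0.2% × 36/365 = £1,259.1123
2026-02-06 to 2026-04-14: 68 days at 0.95% → £6,383,000 × 0.95% × 68/365 = £11,297.0356
2026-04-15 to 2026-12-31: 261 days at 0.6% → £6,383,000 × 0.6% × 261/365 = £27,385.6932
Total = £39,941.8411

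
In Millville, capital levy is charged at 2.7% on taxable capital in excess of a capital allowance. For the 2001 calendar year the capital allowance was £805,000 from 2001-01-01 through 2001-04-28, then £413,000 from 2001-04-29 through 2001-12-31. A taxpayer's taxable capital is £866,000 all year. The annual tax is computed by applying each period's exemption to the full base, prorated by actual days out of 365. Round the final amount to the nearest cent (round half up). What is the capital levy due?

£8,809.32

2001-01-01 to 2001-04-28: 118 days, exemption £805,000 → (£866,000 − £805,000) × 2.7% × 118/365 = £532.4548
2001-04-29 to 2001-12-31: 247 days, exemption £413,000 → (£866,000 − £413,000) × 2.7% × 247/365 = £8,276.8685
Total = £8,809.3233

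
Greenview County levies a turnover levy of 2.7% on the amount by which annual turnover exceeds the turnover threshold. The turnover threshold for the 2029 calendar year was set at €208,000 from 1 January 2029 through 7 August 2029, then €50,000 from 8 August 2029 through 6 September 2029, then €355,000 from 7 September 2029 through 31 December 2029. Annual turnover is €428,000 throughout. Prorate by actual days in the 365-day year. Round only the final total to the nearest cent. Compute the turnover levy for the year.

€5,029.25

1 January – 7 August 2029: 219 days, exemption €208,000 → (€428,000 − €208,000) × 2.7% × 219/365 = €3,564.0000
8 August – 6 September 2029: 30 days, exemption €50,000 → (€428,000 − €50,000) × 2.7% × 30/365 = €838.8493
7 September – 31 December 2029: 116 days, exemption €355,000 → (€428,000 − €355,000) × 2.7% × 116/365 = €626.4000
Total = €5,029.2493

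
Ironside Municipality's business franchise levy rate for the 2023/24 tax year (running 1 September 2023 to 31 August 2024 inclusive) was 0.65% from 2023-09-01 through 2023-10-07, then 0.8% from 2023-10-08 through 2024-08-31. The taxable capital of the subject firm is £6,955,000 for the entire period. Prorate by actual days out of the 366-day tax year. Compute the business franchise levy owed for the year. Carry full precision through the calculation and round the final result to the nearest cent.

£54,585.35

2023-09-01 to 2023-10-07: 37 days at 0.65% → £6,955,000 × 0.65% × 37/366 = £4,570.1571
2023-10-08 to 2024-08-31: 329 days at 0.8% → £6,955,000 × 0.8% × 329/366 = £50,015.1913
Total = £54,585.3484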